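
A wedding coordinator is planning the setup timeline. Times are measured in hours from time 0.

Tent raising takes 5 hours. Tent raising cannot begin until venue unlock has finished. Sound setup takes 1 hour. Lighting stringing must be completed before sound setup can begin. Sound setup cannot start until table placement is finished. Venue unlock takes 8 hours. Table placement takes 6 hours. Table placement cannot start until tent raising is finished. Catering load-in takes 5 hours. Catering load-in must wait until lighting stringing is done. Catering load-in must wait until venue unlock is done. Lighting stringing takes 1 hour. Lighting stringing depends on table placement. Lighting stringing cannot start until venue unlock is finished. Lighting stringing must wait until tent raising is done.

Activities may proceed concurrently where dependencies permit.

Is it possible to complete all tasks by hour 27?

Yes

Venue unlock can start immediately at hour 0; it finishes at hour 8.
After venue unlock (finishes hour 8), tent raising can start at hour 8 and finishes at hour 13.
Table placement cannot begin until tent raising (finishes hour 13). It runs from hour 13 to 13 + 6 = hour 19.
Lighting stringing needs all of table placement (finishes hour 19); venue unlock (finishes hour 8); tent raising (finishes hour 13). That puts its earliest start at hour 19; it finishes at 19 + 1 = hour 20.
Catering load-in has to wait for lighting stringing (finishes hour 20); venue unlock (finishes hour 8). The latest of these is hour 20, so catering load-in runs hour 20 to 20 + 5 = hour 25.
Sound setup cannot start until lighting stringing (finishes hour 20); table placement (finishes hour 19). The controlling bound is hour 20, so sound setup finishes at 20 + 1 = hour 21.
Every task is finished by hour 25, which is no later than the deadline of 27, so the schedule is feasible.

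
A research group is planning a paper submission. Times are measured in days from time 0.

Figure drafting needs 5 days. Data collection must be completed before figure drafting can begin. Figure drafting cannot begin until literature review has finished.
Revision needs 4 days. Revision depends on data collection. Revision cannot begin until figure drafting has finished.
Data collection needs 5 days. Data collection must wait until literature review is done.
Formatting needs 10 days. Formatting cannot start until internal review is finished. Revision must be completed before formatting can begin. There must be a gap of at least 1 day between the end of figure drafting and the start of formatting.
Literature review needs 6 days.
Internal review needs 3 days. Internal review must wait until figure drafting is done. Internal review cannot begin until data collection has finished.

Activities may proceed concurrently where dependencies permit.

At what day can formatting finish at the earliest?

Literature review can start immediately at day 0; it finishes at day 6.
After literature review (finishes day 6), data collection can start at day 6 and finishes at day 11.
Figure drafting has to wait for data collection (finishes day 11); literature review (finishes day 6). The latest of these is day 11, so figure drafting runs day 11 to 11 + 5 = day 16.
Revision has to wait for data collection (finishes day 11); figure drafting (finishes day 16). The latest of these is day 16, so revision runs day 16 to 16 + 4 = day 20.
Internal review has to wait for figure drafting (finishes day 16); data collection (finishes day 11). The latest of these is day 16, so internal review runs day 16 to 16 + 3 = day 19.
For formatting: internal review (finishes day 19); revision (finishes day 20); figure drafting (finishes day 16, plus 1-day gap → day 17). Taking the maximum gives a start of day 20, and it finishes at 20 + 10 = day 30.

30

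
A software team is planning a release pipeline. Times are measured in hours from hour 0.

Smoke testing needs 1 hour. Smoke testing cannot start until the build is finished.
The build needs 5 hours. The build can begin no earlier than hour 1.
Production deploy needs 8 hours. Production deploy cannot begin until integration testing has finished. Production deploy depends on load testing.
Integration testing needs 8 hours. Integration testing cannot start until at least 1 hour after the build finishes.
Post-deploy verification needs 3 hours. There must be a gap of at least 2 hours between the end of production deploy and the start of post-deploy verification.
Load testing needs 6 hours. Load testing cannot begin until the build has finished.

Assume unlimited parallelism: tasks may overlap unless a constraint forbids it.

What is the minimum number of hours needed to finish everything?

After its own release at hour 1, the build can start at hour 1 and finishes at hour 6.
After the build (finishes hour 6), load testing can start at hour 6 and finishes at hour 12.
After the build (finishes hour 6), smoke testing can start at hour 6 and finishes at hour 7.
Integration testing waits on the build (finishes hour 6, plus 1-hour gap → hour 7), so it starts at hour 7 and finishes at 7 + 8 = hour 15.
Production deploy needs all of integration testing (finishes hour 15); load testing (finishes hour 12). That puts its earliest start at hour 15; it finishes at 15 + 8 = hour 23.
After production deploy (finishes hour 23, plus 2-hour gap → hour 25), post-deploy verification can start at hour 25 and finishes at hour 28.
All tasks are finished once the last one completes. Finish times: The build at 6, Integration testing at 15, Smoke testing at 7, Load testing at 12, Production deploy at 23, Post-deploy verification at 28. The latest is hour 28.

28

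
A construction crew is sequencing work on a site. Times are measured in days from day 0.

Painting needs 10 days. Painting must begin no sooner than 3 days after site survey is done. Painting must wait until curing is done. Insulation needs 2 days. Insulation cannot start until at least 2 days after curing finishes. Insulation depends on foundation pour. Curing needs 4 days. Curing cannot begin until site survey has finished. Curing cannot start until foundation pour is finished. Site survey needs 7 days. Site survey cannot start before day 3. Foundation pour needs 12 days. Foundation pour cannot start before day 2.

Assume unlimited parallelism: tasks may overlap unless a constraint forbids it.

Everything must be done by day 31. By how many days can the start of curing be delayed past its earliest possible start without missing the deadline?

3

Foundation pour cannot begin until its own release at day 2. It runs from day 2 to 2 + 12 = day 14.
After its own release at day 3, site survey can start at day 3 and finishes at day 10.
Curing needs all of site survey (finishes day 10); foundation pour (finishes day 14). That puts its earliest start at day 14; it finishes at 14 + 4 = day 18.

Working backward from the deadline:
To finish by day 31, insulation (duration 2) must start no later than day 29.
Painting must finish by day 31; it takes 10 days, so it must start by 31 − 10 = day 21.
Curing must finish in time for insulation (must start by day 29, minus 2-day gap → day 27); painting (must start by day 21). The tightest is day 21, so curing must start by 21 − 4 = day 17.
So curing can start as early as day 14 and as late as day 17, giving 17 − 14 = 3 days of slack.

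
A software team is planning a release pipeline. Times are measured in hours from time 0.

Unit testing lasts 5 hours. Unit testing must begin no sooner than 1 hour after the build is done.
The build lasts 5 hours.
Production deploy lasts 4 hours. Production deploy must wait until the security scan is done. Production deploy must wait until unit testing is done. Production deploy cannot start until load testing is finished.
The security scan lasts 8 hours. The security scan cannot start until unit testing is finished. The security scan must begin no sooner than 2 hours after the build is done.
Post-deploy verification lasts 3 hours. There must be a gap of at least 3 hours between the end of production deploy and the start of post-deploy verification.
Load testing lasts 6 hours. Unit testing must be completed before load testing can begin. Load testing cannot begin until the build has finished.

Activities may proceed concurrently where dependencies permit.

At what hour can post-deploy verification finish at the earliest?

Nothing blocks the build, so it runs from hour 0 to hour 5.
After the build (finishes hour 5, plus 1-hour gap → hour 6), unit testing can start at hour 6 and finishes at hour 11.
For load testing: unit testing (finishes hour 11); the build (finishes hour 5). Taking the maximum gives a start of hour 11, and it finishes at 11 + 6 = hour 17.
For the security scan: unit testing (finishes hour 11); the build (finishes hour 5, plus 2-hour gap → hour 7). Taking the maximum gives a start of hour 11, and it finishes at 11 + 8 = hour 19.
For production deploy: the security scan (finishes hour 19); unit testing (finishes hour 11); load testing (finishes hour 17). Taking the maximum gives a start of hour 19, and it finishes at 19 + 4 = hour 23.
After production deploy (finishes hour 23, plus 3-hour gap → hour 26), post-deploy verification can start at hour 26 and finishes at hour 29.

29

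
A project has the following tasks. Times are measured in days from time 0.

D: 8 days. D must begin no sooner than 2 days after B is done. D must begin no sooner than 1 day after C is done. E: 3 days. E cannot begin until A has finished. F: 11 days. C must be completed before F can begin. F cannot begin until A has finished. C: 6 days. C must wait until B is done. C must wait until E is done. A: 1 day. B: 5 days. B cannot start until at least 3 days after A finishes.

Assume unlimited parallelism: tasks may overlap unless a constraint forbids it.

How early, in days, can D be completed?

Nothing blocks A, so it runs from day 0 to day 1.
E waits on A (finishes day 1), so it starts at day 1 and finishes at 1 + 3 = day 4.
After A (finishes day 1, plus 3-day gap → day 4), B can start at day 4 and finishes at day 9.
For C: B (finishes day 9); E (finishes day 4). Taking the maximum gives a start of day 9, and it finishes at 9 + 6 = day 15.
D cannot start until B (finishes day 9, plus 2-day gap → day 11); C (finishes day 15, plus 1-day gap → day 16). The controlling bound is day 16, so D finishes at 16 + 8 = day 24.

24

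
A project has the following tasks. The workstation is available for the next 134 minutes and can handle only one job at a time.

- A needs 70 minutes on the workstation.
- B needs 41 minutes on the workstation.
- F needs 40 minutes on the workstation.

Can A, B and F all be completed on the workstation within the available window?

No

Running back to back, the jobs need 70 + 41 + 40 = 151 minutes on the workstation.
Since 151 > 134, they cannot all fit.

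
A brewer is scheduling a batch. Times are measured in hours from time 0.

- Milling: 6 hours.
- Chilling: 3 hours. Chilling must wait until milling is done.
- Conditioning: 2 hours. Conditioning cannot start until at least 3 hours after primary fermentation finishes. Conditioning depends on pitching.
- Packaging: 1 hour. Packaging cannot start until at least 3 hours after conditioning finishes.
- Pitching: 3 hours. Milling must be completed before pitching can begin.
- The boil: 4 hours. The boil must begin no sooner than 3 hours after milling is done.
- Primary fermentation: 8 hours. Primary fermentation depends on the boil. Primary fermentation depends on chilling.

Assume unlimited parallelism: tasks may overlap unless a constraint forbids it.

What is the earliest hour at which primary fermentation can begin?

Milling has no prerequisites, so it starts at hour 0 and finishes at hour 6.
Chilling waits on milling (finishes hour 6), so it starts at hour 6 and finishes at 6 + 3 = hour 9.
The boil cannot begin until milling (finishes hour 6, plus 3-hour gap → hour 9). It runs from hour 9 to 9 + 4 = hour 13.
Primary fermentation waits on the boil (finishes hour 13); chilling (finishes hour 9). The latest of these is hour 13, which is the earliest primary fermentation can start.

13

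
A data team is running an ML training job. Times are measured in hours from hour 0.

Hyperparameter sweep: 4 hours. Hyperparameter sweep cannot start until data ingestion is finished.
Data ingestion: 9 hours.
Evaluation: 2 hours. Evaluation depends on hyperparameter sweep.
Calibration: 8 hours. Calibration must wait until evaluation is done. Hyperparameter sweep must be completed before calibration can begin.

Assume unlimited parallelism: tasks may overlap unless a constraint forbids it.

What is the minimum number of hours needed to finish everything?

23

Data ingestion can start immediately at hour 0; it finishes at hour 9.
Hyperparameter sweep cannot begin until data ingestion (finishes hour 9). It runs from hour 9 to 9 + 4 = hour 13.
Evaluation waits on hyperparameter sweep (finishes hour 13), so it starts at hour 13 and finishes at 13 + 2 = hour 15.
Calibration cannot start until evaluation (finishes hour 15); hyperparameter sweep (finishes hour 13). The controlling bound is hour 15, so calibration finishes at 15 + 8 = hour 23.
All tasks are finished once the last one completes. Finish times: Data ingestion at 9, Hyperparameter sweep at 13, Evaluation at 15, Calibration at 23. The latest is hour 23.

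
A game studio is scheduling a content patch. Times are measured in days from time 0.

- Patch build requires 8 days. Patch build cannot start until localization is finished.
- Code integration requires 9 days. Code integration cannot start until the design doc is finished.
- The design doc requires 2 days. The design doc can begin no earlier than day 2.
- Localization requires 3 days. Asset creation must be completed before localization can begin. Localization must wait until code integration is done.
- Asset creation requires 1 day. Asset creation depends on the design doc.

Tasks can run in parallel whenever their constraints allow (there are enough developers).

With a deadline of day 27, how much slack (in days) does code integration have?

The design doc cannot begin until its own release at day 2. It runs from day 2 to 2 + 2 = day 4.
After the design doc (finishes day 4), code integration can start at day 4 and finishes at day 13.

Working backward from the deadline:
Patch build must finish by day 27; it takes 8 days, so it must start by 27 − 8 = day 19.
Localization must finish before patch build (must start by day 19). With a 3-day duration, localization must start by 19 − 3 = day 16.
Code integration must finish before localization (must start by day 16). With a 9-day duration, code integration must start by 16 − 9 = day 7.
So code integration can start as early as day 4 and as late as day 7, giving 7 − 4 = 3 days of slack.

3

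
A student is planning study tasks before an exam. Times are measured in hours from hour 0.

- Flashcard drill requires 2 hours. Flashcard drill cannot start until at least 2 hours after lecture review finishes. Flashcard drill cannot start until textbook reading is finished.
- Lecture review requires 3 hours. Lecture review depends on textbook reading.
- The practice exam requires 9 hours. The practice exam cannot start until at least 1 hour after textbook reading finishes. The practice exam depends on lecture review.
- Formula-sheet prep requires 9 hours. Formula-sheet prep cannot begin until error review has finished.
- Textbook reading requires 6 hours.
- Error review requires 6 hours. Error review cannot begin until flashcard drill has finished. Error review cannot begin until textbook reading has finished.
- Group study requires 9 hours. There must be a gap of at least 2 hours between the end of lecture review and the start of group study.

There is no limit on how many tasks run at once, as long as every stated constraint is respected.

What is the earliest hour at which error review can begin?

Nothing blocks textbook reading, so it runs from hour 0 to hour 6.
Lecture review waits on textbook reading (finishes hour 6), so it starts at hour 6 and finishes at 6 + 3 = hour 9.
Flashcard drill has to wait for lecture review (finishes hour 9, plus 2-hour gap → hour 11); textbook reading (finishes hour 6). The latest of these is hour 11, so flashcard drill runs hour 11 to 11 + 2 = hour 13.
Error review waits on flashcard drill (finishes hour 13); textbook reading (finishes hour 6). The latest of these is hour 13, which is the earliest error review can start.

13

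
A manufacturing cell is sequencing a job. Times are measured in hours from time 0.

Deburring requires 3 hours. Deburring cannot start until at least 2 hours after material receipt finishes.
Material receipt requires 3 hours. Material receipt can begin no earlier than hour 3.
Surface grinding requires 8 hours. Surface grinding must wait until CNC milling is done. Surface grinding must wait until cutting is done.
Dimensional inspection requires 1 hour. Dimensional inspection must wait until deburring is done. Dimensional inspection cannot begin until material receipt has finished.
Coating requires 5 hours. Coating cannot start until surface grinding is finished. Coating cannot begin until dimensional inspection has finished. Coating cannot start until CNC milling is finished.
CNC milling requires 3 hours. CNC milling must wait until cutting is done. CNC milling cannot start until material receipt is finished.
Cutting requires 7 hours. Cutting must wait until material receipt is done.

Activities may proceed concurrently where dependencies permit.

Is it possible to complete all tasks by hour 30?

Yes

Material receipt cannot begin until its own release at hour 3. It runs from hour 3 to 3 + 3 = hour 6.
After material receipt (finishes hour 6, plus 2-hour gap → hour 8), deburring can start at hour 8 and finishes at hour 11.
Dimensional inspection cannot start until deburring (finishes hour 11); material receipt (finishes hour 6). The controlling bound is hour 11, so dimensional inspection finishes at 11 + 1 = hour 12.
After material receipt (finishes hour 6), cutting can start at hour 6 and finishes at hour 13.
CNC milling has to wait for cutting (finishes hour 13); material receipt (finishes hour 6). The latest of these is hour 13, so CNC milling runs hour 13 to 13 + 3 = hour 16.
For surface grinding: CNC milling (finishes hour 16); cutting (finishes hour 13). Taking the maximum gives a start of hour 16, and it finishes at 16 + 8 = hour 24.
Coating has to wait for surface grinding (finishes hour 24); dimensional inspection (finishes hour 12); CNC milling (finishes hour 16). The latest of these is hour 24, so coating runs hour 24 to 24 + 5 = hour 29.
Every task is finished by hour 29, which is no later than the deadline of 30, so the schedule is feasible.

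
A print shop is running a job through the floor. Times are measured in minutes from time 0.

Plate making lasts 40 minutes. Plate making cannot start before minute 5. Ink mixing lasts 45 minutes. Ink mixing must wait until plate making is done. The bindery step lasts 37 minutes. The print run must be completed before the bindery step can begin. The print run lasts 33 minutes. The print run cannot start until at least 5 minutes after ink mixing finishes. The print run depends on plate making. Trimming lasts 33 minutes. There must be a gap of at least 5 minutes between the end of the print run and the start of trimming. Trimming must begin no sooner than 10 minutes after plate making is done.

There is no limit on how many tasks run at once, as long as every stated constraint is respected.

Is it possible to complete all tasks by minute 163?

No

Plate making cannot begin until its own release at minute 5. It runs from minute 5 to 5 + 40 = minute 45.
Ink mixing waits on plate making (finishes minute 45), so it starts at minute 45 and finishes at 45 + 45 = minute 90.
For the print run: ink mixing (finishes minute 90, plus 5-minute gap → minute 95); plate making (finishes minute 45). Taking the maximum gives a start of minute 95, and it finishes at 95 + 33 = minute 128.
After the print run (finishes minute 128), the bindery step can start at minute 128 and finishes at minute 165.
Trimming has to wait for the print run (finishes minute 128, plus 5-minute gap → minute 133); plate making (finishes minute 45, plus 10-minute gap → minute 55). The latest of these is minute 133, so trimming runs minute 133 to 133 + 33 = minute 166.
The earliest everything can be done is minute 166, which is after the deadline of 163, so it is not possible.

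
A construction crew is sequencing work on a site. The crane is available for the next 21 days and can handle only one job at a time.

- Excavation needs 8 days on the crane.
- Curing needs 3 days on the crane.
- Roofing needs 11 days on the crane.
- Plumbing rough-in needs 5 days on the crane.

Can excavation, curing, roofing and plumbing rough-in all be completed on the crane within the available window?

No

Running back to back, the jobs need 8 + 3 + 11 + 5 = 27 days on the crane.
Since 27 > 21, they cannot all fit.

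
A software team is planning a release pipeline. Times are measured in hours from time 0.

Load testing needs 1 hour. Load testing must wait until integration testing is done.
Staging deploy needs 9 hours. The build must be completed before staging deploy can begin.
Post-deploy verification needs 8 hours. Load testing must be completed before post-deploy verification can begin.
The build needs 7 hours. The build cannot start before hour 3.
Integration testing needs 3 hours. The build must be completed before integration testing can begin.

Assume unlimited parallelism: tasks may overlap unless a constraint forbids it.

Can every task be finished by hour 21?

After its own release at hour 3, the build can start at hour 3 and finishes at hour 10.
Staging deploy waits on the build (finishes hour 10), so it starts at hour 10 and finishes at 10 + 9 = hour 19.
After the build (finishes hour 10), integration testing can start at hour 10 and finishes at hour 13.
After integration testing (finishes hour 13), load testing can start at hour 13 and finishes at hour 14.
Post-deploy verification cannot begin until load testing (finishes hour 14). It runs from hour 14 to 14 + 8 = hour 22.
The earliest everything can be done is hour 22, which is after the deadline of 21, so it is not possible.

No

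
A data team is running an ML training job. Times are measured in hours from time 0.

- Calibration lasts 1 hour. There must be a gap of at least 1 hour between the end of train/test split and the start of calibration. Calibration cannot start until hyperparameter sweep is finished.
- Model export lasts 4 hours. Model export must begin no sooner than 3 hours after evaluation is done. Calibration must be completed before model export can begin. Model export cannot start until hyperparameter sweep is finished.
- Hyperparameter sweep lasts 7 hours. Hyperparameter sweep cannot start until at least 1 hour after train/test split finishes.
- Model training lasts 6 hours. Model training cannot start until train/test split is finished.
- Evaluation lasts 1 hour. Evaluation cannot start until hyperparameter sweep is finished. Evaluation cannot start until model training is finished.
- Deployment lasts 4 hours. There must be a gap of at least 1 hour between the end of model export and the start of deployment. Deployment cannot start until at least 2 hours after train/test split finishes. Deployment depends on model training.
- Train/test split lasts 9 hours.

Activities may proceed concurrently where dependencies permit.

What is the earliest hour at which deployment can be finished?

Nothing blocks train/test split, so it runs from hour 0 to hour 9.
After train/test split (finishes hour 9), model training can start at hour 9 and finishes at hour 15.
Hyperparameter sweep cannot begin until train/test split (finishes hour 9, plus 1-hour gap → hour 10). It runs from hour 10 to 10 + 7 = hour 17.
Calibration cannot start until train/test split (finishes hour 9, plus 1-hour gap → hour 10); hyperparameter sweep (finishes hour 17). The controlling bound is hour 17, so calibration finishes at 17 + 1 = hour 18.
Evaluation cannot start until hyperparameter sweep (finishes hour 17); model training (finishes hour 15). The controlling bound is hour 17, so evaluation finishes at 17 + 1 = hour 18.
Model export cannot start until evaluation (finishes hour 18, plus 3-hour gap → hour 21); calibration (finishes hour 18); hyperparameter sweep (finishes hour 17). The controlling bound is hour 21, so model export finishes at 21 + 4 = hour 25.
Deployment needs all of model export (finishes hour 25, plus 1-hour gap → hour 26); train/test split (finishes hour 9, plus 2-hour gap → hour 11); model training (finishes hour 15). That puts its earliest start at hour 26; it finishes at 26 + 4 = hour 30.

30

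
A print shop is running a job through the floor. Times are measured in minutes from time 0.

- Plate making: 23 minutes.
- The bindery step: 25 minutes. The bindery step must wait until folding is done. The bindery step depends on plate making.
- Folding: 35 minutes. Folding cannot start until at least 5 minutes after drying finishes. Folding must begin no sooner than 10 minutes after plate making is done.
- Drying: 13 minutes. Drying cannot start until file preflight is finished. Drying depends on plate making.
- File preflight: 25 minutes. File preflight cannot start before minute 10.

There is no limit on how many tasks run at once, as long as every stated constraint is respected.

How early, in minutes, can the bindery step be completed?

113

Plate making has no prerequisites, so it starts at minute 0 and finishes at minute 23.
After its own release at minute 10, file preflight can start at minute 10 and finishes at minute 35.
Drying cannot start until file preflight (finishes minute 35); plate making (finishes minute 23). The controlling bound is minute 35, so drying finishes at 35 + 13 = minute 48.
Folding needs all of drying (finishes minute 48, plus 5-minute gap → minute 53); plate making (finishes minute 23, plus 10-minute gap → minute 33). That puts its earliest start at minute 53; it finishes at 53 + 35 = minute 88.
The bindery step needs all of folding (finishes minute 88); plate making (finishes minute 23). That puts its earliest start at minute 88; it finishes at 88 + 25 = minute 113.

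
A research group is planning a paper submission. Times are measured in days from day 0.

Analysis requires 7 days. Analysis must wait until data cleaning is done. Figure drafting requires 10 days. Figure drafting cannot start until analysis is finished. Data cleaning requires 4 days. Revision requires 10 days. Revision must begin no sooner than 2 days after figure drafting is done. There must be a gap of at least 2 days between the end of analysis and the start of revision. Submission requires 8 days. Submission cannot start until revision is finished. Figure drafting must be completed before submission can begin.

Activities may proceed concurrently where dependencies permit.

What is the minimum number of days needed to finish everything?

41

Nothing blocks data cleaning, so it runs from day 0 to day 4.
After data cleaning (finishes day 4), analysis can start at day 4 and finishes at day 11.
Figure drafting cannot begin until analysis (finishes day 11). It runs from day 11 to 11 + 10 = day 21.
For revision: figure drafting (finishes day 21, plus 2-day gap → day 23); analysis (finishes day 11, plus 2-day gap → day 13). Taking the maximum gives a start of day 23, and it finishes at 23 + 10 = day 33.
Submission has to wait for revision (finishes day 33); figure drafting (finishes day 21). The latest of these is day 33, so submission runs day 33 to 33 + 8 = day 41.
All tasks are finished once the last one completes. Finish times: Data cleaning at 4, Analysis at 11, Figure drafting at 21, Revision at 33, Submission at 41. The latest is day 41.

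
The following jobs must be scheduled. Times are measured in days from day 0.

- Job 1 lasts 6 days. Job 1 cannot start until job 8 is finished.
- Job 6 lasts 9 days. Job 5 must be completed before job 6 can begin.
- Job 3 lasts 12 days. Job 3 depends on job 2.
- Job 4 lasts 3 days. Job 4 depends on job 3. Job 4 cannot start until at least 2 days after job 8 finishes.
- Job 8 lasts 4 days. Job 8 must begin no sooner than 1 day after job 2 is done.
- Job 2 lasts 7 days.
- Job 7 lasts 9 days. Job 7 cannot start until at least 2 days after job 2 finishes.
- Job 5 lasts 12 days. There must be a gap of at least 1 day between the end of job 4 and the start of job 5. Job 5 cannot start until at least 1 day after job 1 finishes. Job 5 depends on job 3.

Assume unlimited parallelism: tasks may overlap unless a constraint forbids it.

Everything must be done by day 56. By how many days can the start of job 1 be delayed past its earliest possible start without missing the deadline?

16

Job 2 can start immediately at day 0; it finishes at day 7.
Job 8 waits on job 2 (finishes day 7, plus 1-day gap → day 8), so it starts at day 8 and finishes at 8 + 4 = day 12.
After job 8 (finishes day 12), job 1 can start at day 12 and finishes at day 18.

Working backward from the deadline:
To finish by day 56, job 6 (duration 9) must start no later than day 47.
Job 5 has to be done before job 6 (must start by day 47). That means finishing by day 47, i.e. starting by 47 − 12 = day 35.
Since job 5 (must start by day 35, minus 1-day gap → day 34) depends on it, job 1 must finish by day 34. Backing off its 6-day duration gives a latest start of day 28.
So job 1 can start as early as day 12 and as late as day 28, giving 28 − 12 = 16 days of slack.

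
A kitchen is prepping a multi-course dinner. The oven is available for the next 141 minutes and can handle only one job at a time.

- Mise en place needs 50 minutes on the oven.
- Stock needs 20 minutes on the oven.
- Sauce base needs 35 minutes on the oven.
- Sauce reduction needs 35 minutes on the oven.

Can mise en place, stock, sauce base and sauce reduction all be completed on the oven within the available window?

Running back to back, the jobs need 50 + 20 + 35 + 35 = 140 minutes on the oven.
Since 140 ≤ 141, they fit within the window.

Yes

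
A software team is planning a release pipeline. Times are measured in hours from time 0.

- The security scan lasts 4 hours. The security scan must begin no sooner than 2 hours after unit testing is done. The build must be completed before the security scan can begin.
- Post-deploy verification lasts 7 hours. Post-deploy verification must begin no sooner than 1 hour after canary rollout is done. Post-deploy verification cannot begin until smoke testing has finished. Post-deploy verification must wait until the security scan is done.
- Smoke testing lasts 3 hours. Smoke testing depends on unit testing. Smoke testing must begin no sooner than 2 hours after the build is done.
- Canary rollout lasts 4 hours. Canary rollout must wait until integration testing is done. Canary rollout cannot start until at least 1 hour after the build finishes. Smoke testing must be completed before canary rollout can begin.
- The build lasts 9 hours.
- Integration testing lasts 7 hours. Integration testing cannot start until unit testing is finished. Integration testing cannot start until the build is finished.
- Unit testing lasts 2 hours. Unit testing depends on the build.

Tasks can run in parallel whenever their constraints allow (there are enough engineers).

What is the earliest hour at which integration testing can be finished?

The build can start immediately at hour 0; it finishes at hour 9.
Unit testing waits on the build (finishes hour 9), so it starts at hour 9 and finishes at 9 + 2 = hour 11.
For integration testing: unit testing (finishes hour 11); the build (finishes hour 9). Taking the maximum gives a start of hour 11, and it finishes at 11 + 7 = hour 18.

18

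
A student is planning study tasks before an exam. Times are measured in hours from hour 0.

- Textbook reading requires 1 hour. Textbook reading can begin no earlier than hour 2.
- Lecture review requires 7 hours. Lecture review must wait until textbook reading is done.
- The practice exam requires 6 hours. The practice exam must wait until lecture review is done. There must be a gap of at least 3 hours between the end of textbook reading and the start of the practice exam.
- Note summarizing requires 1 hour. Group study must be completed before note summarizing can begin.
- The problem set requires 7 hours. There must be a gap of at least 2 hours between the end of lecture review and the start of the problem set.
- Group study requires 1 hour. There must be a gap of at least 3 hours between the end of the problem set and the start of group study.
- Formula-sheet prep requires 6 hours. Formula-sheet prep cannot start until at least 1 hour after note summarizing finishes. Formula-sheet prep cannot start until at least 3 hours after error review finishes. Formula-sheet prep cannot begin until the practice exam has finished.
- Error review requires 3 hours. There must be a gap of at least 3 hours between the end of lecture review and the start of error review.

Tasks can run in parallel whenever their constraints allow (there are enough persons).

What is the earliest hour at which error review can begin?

Textbook reading waits on its own release at hour 2, so it starts at hour 2 and finishes at 2 + 1 = hour 3.
Lecture review cannot begin until textbook reading (finishes hour 3). It runs from hour 3 to 3 + 7 = hour 10.
Error review waits on lecture review (finishes hour 10, plus 3-hour gap → hour 13), so the earliest it can start is hour 13.

13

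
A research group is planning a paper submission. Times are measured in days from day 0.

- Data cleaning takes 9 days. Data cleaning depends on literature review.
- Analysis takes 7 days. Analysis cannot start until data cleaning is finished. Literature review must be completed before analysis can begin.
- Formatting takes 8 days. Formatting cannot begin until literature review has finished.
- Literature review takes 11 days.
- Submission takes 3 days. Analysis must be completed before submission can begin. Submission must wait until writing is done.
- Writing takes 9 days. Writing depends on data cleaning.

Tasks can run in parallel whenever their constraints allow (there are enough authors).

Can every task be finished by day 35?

Yes

Literature review has no prerequisites, so it starts at day 0 and finishes at day 11.
Formatting waits on literature review (finishes day 11), so it starts at day 11 and finishes at 11 + 8 = day 19.
Data cleaning cannot begin until literature review (finishes day 11). It runs from day 11 to 11 + 9 = day 20.
After data cleaning (finishes day 20), writing can start at day 20 and finishes at day 29.
Analysis has to wait for data cleaning (finishes day 20); literature review (finishes day 11). The latest of these is day 20, so analysis runs day 20 to 20 + 7 = day 27.
Submission has to wait for analysis (finishes day 27); writing (finishes day 29). The latest of these is day 29, so submission runs day 29 to 29 + 3 = day 32.
Every task is finished by day 32, which is no later than the deadline of 35, so the schedule is feasible.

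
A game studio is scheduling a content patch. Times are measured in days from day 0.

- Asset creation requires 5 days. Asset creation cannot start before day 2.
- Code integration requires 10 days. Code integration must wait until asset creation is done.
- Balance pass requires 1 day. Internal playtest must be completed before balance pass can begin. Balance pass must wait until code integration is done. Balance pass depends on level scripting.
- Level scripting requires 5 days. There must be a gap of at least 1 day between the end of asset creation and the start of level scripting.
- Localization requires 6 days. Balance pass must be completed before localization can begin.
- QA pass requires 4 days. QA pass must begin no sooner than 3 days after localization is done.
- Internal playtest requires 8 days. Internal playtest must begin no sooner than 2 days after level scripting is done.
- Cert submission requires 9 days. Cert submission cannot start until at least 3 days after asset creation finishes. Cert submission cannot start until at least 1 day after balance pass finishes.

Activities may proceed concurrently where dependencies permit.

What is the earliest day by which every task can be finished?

37

After its own release at day 2, asset creation can start at day 2 and finishes at day 7.
Code integration waits on asset creation (finishes day 7), so it starts at day 7 and finishes at 7 + 10 = day 17.
After asset creation (finishes day 7, plus 1-day gap → day 8), level scripting can start at day 8 and finishes at day 13.
Internal playtest waits on level scripting (finishes day 13, plus 2-day gap → day 15), so it starts at day 15 and finishes at 15 + 8 = day 23.
Balance pass has to wait for internal playtest (finishes day 23); code integration (finishes day 17); level scripting (finishes day 13). The latest of these is day 23, so balance pass runs day 23 to 23 + 1 = day 24.
Cert submission has to wait for asset creation (finishes day 7, plus 3-day gap → day 10); balance pass (finishes day 24, plus 1-day gap → day 25). The latest of these is day 25, so cert submission runs day 25 to 25 + 9 = day 34.
Localization waits on balance pass (finishes day 24), so it starts at day 24 and finishes at 24 + 6 = day 30.
QA pass cannot begin until localization (finishes day 30, plus 3-day gap → day 33). It runs from day 33 to 33 + 4 = day 37.
All tasks are finished once the last one completes. Finish times: Asset creation at 7, Level scripting at 13, Code integration at 17, Internal playtest at 23, Balance pass at 24, Localization at 30, QA pass at 37, Cert submission at 34. The latest is day 37.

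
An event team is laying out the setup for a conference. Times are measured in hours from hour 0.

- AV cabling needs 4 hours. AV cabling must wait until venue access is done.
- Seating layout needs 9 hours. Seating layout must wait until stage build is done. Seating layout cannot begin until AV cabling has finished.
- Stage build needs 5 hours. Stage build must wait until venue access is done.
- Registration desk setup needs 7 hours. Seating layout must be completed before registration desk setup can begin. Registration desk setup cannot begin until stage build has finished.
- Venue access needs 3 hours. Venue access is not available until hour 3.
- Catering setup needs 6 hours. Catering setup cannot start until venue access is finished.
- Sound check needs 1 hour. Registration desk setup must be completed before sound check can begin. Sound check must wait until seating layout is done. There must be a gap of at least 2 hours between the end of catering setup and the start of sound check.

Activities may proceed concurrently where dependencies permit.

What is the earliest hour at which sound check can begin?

27

Venue access cannot begin until its own release at hour 3. It runs from hour 3 to 3 + 3 = hour 6.
After venue access (finishes hour 6), catering setup can start at hour 6 and finishes at hour 12.
AV cabling waits on venue access (finishes hour 6), so it starts at hour 6 and finishes at 6 + 4 = hour 10.
Stage build cannot begin until venue access (finishes hour 6). It runs from hour 6 to 6 + 5 = hour 11.
For seating layout: stage build (finishes hour 11); AV cabling (finishes hour 10). Taking the maximum gives a start of hour 11, and it finishes at 11 + 9 = hour 20.
Registration desk setup has to wait for seating layout (finishes hour 20); stage build (finishes hour 11). The latest of these is hour 20, so registration desk setup runs hour 20 to 20 + 7 = hour 27.
Sound check waits on registration desk setup (finishes hour 27); seating layout (finishes hour 20); catering setup (finishes hour 12, plus 2-hour gap → hour 14). The latest of these is hour 27, which is the earliest sound check can start.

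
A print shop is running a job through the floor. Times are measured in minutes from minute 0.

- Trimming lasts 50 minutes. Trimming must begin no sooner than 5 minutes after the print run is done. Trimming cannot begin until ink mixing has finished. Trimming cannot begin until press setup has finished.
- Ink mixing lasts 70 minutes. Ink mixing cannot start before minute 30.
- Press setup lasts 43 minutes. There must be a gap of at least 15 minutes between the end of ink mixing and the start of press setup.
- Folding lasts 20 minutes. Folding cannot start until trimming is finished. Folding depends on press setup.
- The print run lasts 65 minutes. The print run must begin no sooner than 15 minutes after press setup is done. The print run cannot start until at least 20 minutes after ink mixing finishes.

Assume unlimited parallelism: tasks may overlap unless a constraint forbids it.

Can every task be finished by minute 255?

No

Ink mixing cannot begin until its own release at minute 30. It runs from minute 30 to 30 + 70 = minute 100.
After ink mixing (finishes minute 100, plus 15-minute gap → minute 115), press setup can start at minute 115 and finishes at minute 158.
The print run cannot start until press setup (finishes minute 158, plus 15-minute gap → minute 173); ink mixing (finishes minute 100, plus 20-minute gap → minute 120). The controlling bound is minute 173, so the print run finishes at 173 + 65 = minute 238.
Trimming cannot start until the print run (finishes minute 238, plus 5-minute gap → minute 243); ink mixing (finishes minute 100); press setup (finishes minute 158). The controlling bound is minute 243, so trimming finishes at 243 + 50 = minute 293.
Folding needs all of trimming (finishes minute 293); press setup (finishes minute 158). That puts its earliest start at minute 293; it finishes at 293 + 20 = minute 313.
The earliest everything can be done is minute 313, which is after the deadline of 255, so it is not possible.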